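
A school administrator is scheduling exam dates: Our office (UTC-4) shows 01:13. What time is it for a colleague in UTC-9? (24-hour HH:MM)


Local time: 01:13 at UTC-4 (offset -4h)
Target zone: UTC-9 (offset -9h)
Difference: -9 - (-4) = -5 hours
Calculation: 1 + (-5) = -4
Wraparound: (-4) mod 24 = 20
Result: 20:13

20:13


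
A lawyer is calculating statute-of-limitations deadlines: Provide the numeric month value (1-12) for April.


Calendar month order:
3. March
4. April <--
5. May
April is month number 4

4


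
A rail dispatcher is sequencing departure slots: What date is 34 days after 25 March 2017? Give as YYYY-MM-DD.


Start: 2017-03-25
Adding 34 days
Days remaining in March: 6
After March: 28 days still to add
April 2017 has 30 days, need 28
Result: 2017-04-28

2017-04-28


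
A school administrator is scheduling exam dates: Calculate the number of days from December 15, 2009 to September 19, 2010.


Start date: 2009-12-15
End date: 2010-09-19
Dec 2009: +17 days
Jan 2010: +31 days
Feb 2010: +28 days
... (7 more months)
Total: 278 days

278


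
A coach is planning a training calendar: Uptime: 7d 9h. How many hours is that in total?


Days: 7
Extra hours: 9
Hours per day: 24
Days to hours: 7 x 24 = 168
Total: 168 + 9 = 177

177


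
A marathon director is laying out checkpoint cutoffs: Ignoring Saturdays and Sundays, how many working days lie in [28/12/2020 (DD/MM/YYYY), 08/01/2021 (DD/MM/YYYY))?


Start: 2020-12-28 (Monday)
End (exclusive): 2021-01-08 (Friday)
Total calendar days: 11
Full weeks: 11 // 7 = 1 -> 5 weekdays
Remaining 4 days starting on Monday:
  Mon(w), Tue(w), Wed(w), Thu(w) -> 4 weekdays
Total business days: 5 + 4 = 9

9


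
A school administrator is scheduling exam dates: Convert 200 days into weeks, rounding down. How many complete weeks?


Total days: 200
Days per week: 7
Division: 200 / 7 = 28 remainder 4
Complete weeks: 28
Remaining days: 4

28


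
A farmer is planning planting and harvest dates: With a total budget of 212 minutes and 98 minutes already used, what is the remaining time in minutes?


Total budget: 212 minutes
Time used: 98 minutes
Remaining: 212 - 98 = 114 minutes
Percent used: 46.2%
Percent remaining: 53.8%

114


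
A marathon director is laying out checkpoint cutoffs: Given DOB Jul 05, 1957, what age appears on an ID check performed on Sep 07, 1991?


Birth: 1957-07-05
Reference: 1991-09-07
Year difference: 1991 - 1957 = 34
Has birthday (07-05) occurred by 09-07? Yes
Age in full years: 34

34


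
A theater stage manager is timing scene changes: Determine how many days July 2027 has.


Month: July
Year: 2027
July is a 31-day month
Total: 31 days

31


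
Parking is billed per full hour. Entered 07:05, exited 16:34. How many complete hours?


Start: 07:05
End: 16:34
Hour difference: 16 - 7 = 9 hours
Minute difference: 34 - 5 = 29 minutes
Total minutes: 569
Complete hours: 569 / 60 = 9 (remainder 29)

9


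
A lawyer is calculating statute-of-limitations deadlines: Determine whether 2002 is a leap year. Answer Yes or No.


Year: 2002
Divisible by 4? 2002 / 4 = 500.5 -> No
Not divisible by 4, so NOT a leap year

No


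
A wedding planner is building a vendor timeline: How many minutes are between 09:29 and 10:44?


Start time: 09:29 = 569 minutes from midnight
End time: 10:44 = 644 minutes from midnight
Difference: 644 - 569 = 75 minutes
That is 1 hours and 15 minutes

75


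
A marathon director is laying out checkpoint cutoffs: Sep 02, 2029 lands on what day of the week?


Date: 2029-09-02
January 1, 2029 is a Monday
Day of year: 245
Offset from Jan 1: 244 days
244 mod 7 = 6
Result: Sunday

Sunday


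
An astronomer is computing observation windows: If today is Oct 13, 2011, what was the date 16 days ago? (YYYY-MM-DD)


Start: 2011-10-13
Subtracting 16 days
Days already passed in October: 13
After going back through October: 3 more days to subtract
September 2011 has 30 days, need 3
Result: 2011-09-27

2011-09-27


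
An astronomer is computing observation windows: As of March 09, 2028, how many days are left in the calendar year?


Start: March 09, 2028
End: December 31, 2028
Days left in March: 22
April: 30
May: 31
June: 30
July: 31
... plus remaining months
Sum of remaining months: 275
Total: 22 + 275 = 297

297


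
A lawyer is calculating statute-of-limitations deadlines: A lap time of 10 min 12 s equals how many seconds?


Minutes: 10
Seconds: 12
Convert minutes to seconds: 10 x 60 = 600
Add remaining seconds: 600 + 12 = 612

612


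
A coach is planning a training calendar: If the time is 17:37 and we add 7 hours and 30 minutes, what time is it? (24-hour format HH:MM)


Start time: 17:37
Adding: 7 hours 30 minutes
Minutes: 37 + 30 = 67
Minute overflow: 67 >= 60, so carry 1 hour, minutes = 7
Hours: 17 + 7 + 1 = 25
Hour wraparound: 25 mod 24 = 1
Result: 01:07

01:07


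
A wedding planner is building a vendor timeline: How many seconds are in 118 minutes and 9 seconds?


Minutes: 118
Extra seconds: 9
Seconds per minute: 60
Minutes to seconds: 118 x 60 = 7080
Total: 7080 + 9 = 7089

7089


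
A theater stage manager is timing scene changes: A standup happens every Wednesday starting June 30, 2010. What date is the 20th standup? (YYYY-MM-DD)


First occurrence: 2010-06-30 (occurrence 1)
Each occurrence is 7 days after the previous.
Occurrence 20 is 19 weeks after the first.
19 weeks = 133 days
2010-06-30 + 133 days = 2010-11-10

2010-11-10


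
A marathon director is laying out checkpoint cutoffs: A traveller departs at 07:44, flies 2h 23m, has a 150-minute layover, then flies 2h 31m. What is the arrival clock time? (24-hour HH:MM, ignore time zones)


Depart: 07:44
Leg 1: +143 min -> 10:07
Layover: +150 min -> 12:37
Leg 2: +151 min -> 15:08
Total travel: 444 minutes = 7h 24m
Arrival: 15:08

15:08


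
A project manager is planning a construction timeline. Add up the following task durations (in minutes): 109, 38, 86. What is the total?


Durations: 109, 38, 86
Running sum: 109
+ 38 = 147
+ 86 = 233
Total duration: 233 minutes
That is 3 hours and 53 minutes

233


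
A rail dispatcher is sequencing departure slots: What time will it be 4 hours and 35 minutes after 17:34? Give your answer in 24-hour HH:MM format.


Start time: 17:34
Adding: 4 hours 35 minutes
Minutes: 34 + 35 = 69
Minute overflow: 69 >= 60, so carry 1 hour, minutes = 9
Hours: 17 + 4 + 1 = 22
Result: 22:09

22:09


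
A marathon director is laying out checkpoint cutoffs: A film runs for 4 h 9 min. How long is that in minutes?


Hours: 4
Minutes: 9
Convert hours to minutes: 4 x 60 = 240
Add remaining minutes: 240 + 9 = 249

249


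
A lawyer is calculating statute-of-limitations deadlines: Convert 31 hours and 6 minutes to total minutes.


Hours: 31
Extra minutes: 6
Minutes per hour: 60
Hours to minutes: 31 x 60 = 1860
Total: 1860 + 6 = 1866

1866


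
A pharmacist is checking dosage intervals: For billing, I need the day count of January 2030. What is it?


Month: January
Year: 2030
January is a 31-day month
Total: 31 days

31


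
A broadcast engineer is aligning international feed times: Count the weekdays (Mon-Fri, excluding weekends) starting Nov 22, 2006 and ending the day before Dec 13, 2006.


Start: 2006-11-22 (Wednesday)
End (exclusive): 2006-12-13 (Wednesday)
Total calendar days: 21
Full weeks: 21 // 7 = 3 -> 15 weekdays
Remaining 0 days starting on Wednesday:
Total business days: 15 + 0 = 15

15


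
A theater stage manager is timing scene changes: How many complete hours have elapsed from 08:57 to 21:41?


Start: 08:57
End: 21:41
Hour difference: 21 - 8 = 13 hours
Minute difference: 41 - 57 = -16 minutes
Total minutes: 764
Complete hours: 764 / 60 = 12 (remainder 44)

12


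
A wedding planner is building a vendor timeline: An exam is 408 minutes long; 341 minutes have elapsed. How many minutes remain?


Total budget: 408 minutes
Time used: 341 minutes
Remaining: 408 - 341 = 67 minutes
Percent used: 83.6%
Percent remaining: 16.4%

67


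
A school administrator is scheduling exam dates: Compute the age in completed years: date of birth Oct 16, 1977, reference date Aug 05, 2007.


Birth: 1977-10-16
Reference: 2007-08-05
Year difference: 2007 - 1977 = 30
Has birthday (10-16) occurred by 08-05? No
Birthday not yet reached this year -> subtract 1
Age in full years: 29

29


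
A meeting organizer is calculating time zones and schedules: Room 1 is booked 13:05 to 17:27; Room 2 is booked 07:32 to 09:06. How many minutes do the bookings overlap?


Interval A: [785, 1047] minutes from midnight
Interval B: [452, 546] minutes from midnight
Overlap start = max(785, 452) = 785
Overlap end = min(1047, 546) = 546
End <= start, so the intervals do not overlap: 0 minutes

0


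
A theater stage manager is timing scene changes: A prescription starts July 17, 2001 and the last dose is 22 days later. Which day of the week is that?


Start: 2001-07-17 (Tuesday)
Step 1 - find target date: add 22 days
  2001-07-17 + 22 days = 2001-08-08
Step 2 - day of week:
  22 mod 7 = 1
  Tuesday + 1 days -> Wednesday
Result: Wednesday (2001-08-08)

Wednesday


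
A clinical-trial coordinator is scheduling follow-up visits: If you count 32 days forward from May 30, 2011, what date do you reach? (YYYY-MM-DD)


Start: 2011-05-30
Adding 32 days
Days remaining in May: 1
After May: 31 days still to add
June 2011: 30 days, 1 remaining
July 2011 has 31 days, need 1
Result: 2011-07-01

2011-07-01


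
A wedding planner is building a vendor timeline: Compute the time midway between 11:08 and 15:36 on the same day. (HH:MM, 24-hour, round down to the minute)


Start time: 11:08 = 668 minutes from midnight
End time: 15:36 = 936 minutes from midnight
Sum: 668 + 936 = 1604
Midpoint: 1604 / 2 = 802 minutes
Convert: 802 / 60 = 13 hours, 22 minutes
Result: 13:22

13:22


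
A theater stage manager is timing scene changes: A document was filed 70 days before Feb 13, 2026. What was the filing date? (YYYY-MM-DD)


Start: 2026-02-13
Subtracting 70 days
Days already passed in February: 13
After going back through February: 57 more days to subtract
January 2026: 31 days, 26 remaining
December 2025 has 31 days, need 26
Result: 2025-12-05

2025-12-05


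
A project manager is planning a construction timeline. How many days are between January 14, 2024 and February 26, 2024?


Start date: 2024-01-14
End date: 2024-02-26
Jan 2024: +18 days
Feb 2024: +25 days
Total: 43 days

43


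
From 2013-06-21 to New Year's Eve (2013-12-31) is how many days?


Start: June 21, 2013
End: December 31, 2013
Days left in June: 9
July: 31
August: 31
September: 30
October: 31
... plus remaining months
Sum of remaining months: 184
Total: 9 + 184 = 193

193


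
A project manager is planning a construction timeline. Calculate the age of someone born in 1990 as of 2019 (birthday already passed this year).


Birth year: 1990
Current year: 2019
Age = current year - birth year
Age = 2019 - 1990 = 29

29


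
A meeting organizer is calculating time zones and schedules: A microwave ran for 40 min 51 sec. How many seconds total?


Minutes: 40
Extra seconds: 51
Seconds per minute: 60
Minutes to seconds: 40 x 60 = 2400
Total: 2400 + 51 = 2451

2451


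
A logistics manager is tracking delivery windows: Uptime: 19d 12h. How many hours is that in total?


Days: 19
Extra hours: 12
Hours per day: 24
Days to hours: 19 x 24 = 456
Total: 456 + 12 = 468

468


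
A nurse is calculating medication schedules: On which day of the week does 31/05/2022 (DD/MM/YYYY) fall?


Date: 2022-05-31
January 1, 2022 is a Saturday
Day of year: 151
Offset from Jan 1: 150 days
150 mod 7 = 3
Result: Tuesday

Tuesday


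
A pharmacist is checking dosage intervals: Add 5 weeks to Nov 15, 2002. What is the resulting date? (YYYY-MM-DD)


Start: 2002-11-15
Weeks to add: 5
Convert to days: 5 x 7 = 35 days
Add 35 days to 2002-11-15
Result: 2002-12-20

2002-12-20


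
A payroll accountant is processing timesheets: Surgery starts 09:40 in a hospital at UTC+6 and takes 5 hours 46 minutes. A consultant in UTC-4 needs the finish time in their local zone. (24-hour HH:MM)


Start: 09:40 in UTC+6
Step 1 - add duration:
  minutes: 40 + 46 = 86 (carry 1h)
  hours: 9 + 5 + 1 = 15
  end in UTC+6: 15:26
Step 2 - convert UTC+6 -> UTC-4:
  offset difference: -4 - (6) = -10 hours
  15 + (-10) = 5 -> mod 24 = 5
Result: 05:26 in UTC-4

05:26


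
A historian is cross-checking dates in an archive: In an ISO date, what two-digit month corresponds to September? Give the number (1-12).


Calendar month order:
8. August
9. September <--
10. October
September is month number 9

9


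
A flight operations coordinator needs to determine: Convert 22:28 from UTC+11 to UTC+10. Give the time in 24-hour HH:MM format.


Local time: 22:28 at UTC+11 (offset 11h)
Target zone: UTC+10 (offset 10h)
Difference: 10 - (11) = -1 hours
Calculation: 22 + (-1) = 21
Result: 21:28

21:28


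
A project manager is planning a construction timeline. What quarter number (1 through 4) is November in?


Month: November (month 11)
Q1: January-March (months 1-3)
Q2: April-June (months 4-6)
Q3: July-September (months 7-9)
Q4: October-December (months 10-12)
Month 11 falls in Q4

4


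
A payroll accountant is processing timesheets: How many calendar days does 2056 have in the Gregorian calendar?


Year: 2056
Check leap year rules:
Divisible by 4? Yes
Divisible by 100? No
2056 is a leap year
Days: 366

366


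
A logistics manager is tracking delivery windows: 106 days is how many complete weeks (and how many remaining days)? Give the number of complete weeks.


Total days: 106
Days per week: 7
Division: 106 / 7 = 15 remainder 1
Complete weeks: 15
Remaining days: 1

15


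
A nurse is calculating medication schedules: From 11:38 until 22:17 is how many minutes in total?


Start time: 11:38 = 698 minutes from midnight
End time: 22:17 = 1337 minutes from midnight
Difference: 1337 - 698 = 639 minutes
That is 10 hours and 39 minutes

639


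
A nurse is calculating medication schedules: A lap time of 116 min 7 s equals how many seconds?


Minutes: 116
Seconds: 7
Convert minutes to seconds: 116 x 60 = 6960
Add remaining seconds: 6960 + 7 = 6967

6967


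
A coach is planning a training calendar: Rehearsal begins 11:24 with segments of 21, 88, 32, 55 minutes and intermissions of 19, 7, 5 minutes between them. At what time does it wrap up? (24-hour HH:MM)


Start: 11:24 = 684 min from midnight
  after task 1 (21 min): 11:45
  after break (19 min): 12:04
  after task 2 (88 min): 13:32
  after break (7 min): 13:39
  after task 3 (32 min): 14:11
  after break (5 min): 14:16
  after task 4 (55 min): 15:11
Total elapsed: 227 minutes
End time: 15:11

15:11


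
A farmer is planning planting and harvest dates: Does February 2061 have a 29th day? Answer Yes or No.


Year: 2061
Divisible by 4? 2061 / 4 = 515.25 -> No
Not divisible by 4, so NOT a leap year

No


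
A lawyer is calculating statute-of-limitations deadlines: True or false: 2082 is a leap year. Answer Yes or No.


Year: 2082
Divisible by 4? 2082 / 4 = 520.5 -> No
Not divisible by 4, so NOT a leap year

No


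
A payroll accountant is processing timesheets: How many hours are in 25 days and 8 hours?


Days: 25
Extra hours: 8
Hours per day: 24
Days to hours: 25 x 24 = 600
Total: 600 + 8 = 608

608


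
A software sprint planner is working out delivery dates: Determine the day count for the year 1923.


Year: 1923
Check leap year rules:
Divisible by 4? No
1923 is not a leap year
Days: 365

365


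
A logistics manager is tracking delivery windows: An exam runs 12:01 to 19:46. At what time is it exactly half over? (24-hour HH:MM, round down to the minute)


Start time: 12:01 = 721 minutes from midnight
End time: 19:46 = 1186 minutes from midnight
Sum: 721 + 1186 = 1907
Midpoint: 1907 / 2 = 953 minutes
Convert: 953 / 60 = 15 hours, 53 minutes
Result: 15:53

15:53


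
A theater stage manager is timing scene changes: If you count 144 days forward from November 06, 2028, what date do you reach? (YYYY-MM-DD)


Start: 2028-11-06
Adding 144 days
Days remaining in November: 24
After November: 120 days still to add
December 2028: 31 days, 89 remaining
January 2029: 31 days, 58 remaining
February 2029: 28 days, 30 remaining
March 2029 has 31 days, need 30
Result: 2029-03-30

2029-03-30


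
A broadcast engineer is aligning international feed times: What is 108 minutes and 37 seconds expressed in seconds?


Minutes: 108
Extra seconds: 37
Seconds per minute: 60
Minutes to seconds: 108 x 60 = 6480
Total: 6480 + 37 = 6517

6517


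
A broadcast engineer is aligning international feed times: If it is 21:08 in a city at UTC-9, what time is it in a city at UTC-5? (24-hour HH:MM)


Local time: 21:08 at UTC-9 (offset -9h)
Target zone: UTC-5 (offset -5h)
Difference: -5 - (-9) = 4 hours
Calculation: 21 + (4) = 25
Wraparound: (25) mod 24 = 1
Result: 01:08

01:08


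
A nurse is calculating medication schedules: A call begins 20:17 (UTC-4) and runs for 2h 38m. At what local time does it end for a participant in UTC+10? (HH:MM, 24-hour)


Start: 20:17 in UTC-4
Step 1 - add duration:
  minutes: 17 + 38 = 55
  hours: 20 + 2 + 0 = 22
  end in UTC-4: 22:55
Step 2 - convert UTC-4 -> UTC+10:
  offset difference: 10 - (-4) = 14 hours
  22 + (14) = 36 -> mod 24 = 12
Result: 12:55 in UTC+10

12:55


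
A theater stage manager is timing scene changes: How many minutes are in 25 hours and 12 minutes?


Hours: 25
Minutes: 12
Convert hours to minutes: 25 x 60 = 1500
Add remaining minutes: 1500 + 12 = 1512

1512


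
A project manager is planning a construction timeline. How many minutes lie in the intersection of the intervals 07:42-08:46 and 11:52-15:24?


Interval A: [462, 526] minutes from midnight
Interval B: [712, 924] minutes from midnight
Overlap start = max(462, 712) = 712
Overlap end = min(526, 924) = 526
End <= start, so the intervals do not overlap: 0 minutes

0


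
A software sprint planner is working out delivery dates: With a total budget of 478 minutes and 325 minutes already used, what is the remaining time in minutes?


Total budget: 478 minutes
Time used: 325 minutes
Remaining: 478 - 325 = 153 minutes
Percent used: 68.0%
Percent remaining: 32.0%

153


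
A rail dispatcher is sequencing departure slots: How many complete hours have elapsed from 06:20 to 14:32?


Start: 06:20
End: 14:32
Hour difference: 14 - 6 = 8 hours
Minute difference: 32 - 20 = 12 minutes
Total minutes: 492
Complete hours: 492 / 60 = 8 (remainder 12)

8


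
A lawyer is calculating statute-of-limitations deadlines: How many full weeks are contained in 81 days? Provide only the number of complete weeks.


Total days: 81
Days per week: 7
Division: 81 / 7 = 11 remainder 4
Complete weeks: 11
Remaining days: 4

11


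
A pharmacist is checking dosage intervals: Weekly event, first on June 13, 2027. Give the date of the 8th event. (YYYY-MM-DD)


First occurrence: 2027-06-13 (occurrence 1)
Each occurrence is 7 days after the previous.
Occurrence 8 is 7 weeks after the first.
7 weeks = 49 days
2027-06-13 + 49 days = 2027-08-01

2027-08-01


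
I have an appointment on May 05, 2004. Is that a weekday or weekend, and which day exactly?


Date: 2004-05-05
January 1, 2004 is a Thursday
Day of year: 126
Offset from Jan 1: 125 days
125 mod 7 = 6
Result: Wednesday

Wednesday


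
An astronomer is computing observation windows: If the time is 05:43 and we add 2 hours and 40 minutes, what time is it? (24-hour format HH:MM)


Start time: 05:43
Adding: 2 hours 40 minutes
Minutes: 43 + 40 = 83
Minute overflow: 83 >= 60, so carry 1 hour, minutes = 23
Hours: 5 + 2 + 1 = 8
Result: 08:23

08:23


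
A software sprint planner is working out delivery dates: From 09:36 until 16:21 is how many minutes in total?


Start time: 09:36 = 576 minutes from midnight
End time: 16:21 = 981 minutes from midnight
Difference: 981 - 576 = 405 minutes
That is 6 hours and 45 minutes

405


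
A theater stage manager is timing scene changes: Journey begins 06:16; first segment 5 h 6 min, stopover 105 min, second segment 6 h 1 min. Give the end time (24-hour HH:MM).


Depart: 06:16
Leg 1: +306 min -> 11:22
Layover: +105 min -> 13:07
Leg 2: +361 min -> 19:08
Total travel: 772 minutes = 12h 52m
Arrival: 19:08

19:08


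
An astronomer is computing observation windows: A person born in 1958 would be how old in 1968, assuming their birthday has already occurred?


Birth year: 1958
Current year: 1968
Age = current year - birth year
Age = 1968 - 1958 = 10

10


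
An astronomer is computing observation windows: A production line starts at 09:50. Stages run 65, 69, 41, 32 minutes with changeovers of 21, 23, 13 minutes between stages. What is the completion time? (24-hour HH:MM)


Start: 09:50 = 590 min from midnight
  after task 1 (65 min): 10:55
  after break (21 min): 11:16
  after task 2 (69 min): 12:25
  after break (23 min): 12:48
  after task 3 (41 min): 13:29
  after break (13 min): 13:42
  after task 4 (32 min): 14:14
Total elapsed: 264 minutes
End time: 14:14

14:14


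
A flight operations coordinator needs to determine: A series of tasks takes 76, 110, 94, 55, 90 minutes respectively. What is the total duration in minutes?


Durations: 76, 110, 94, 55, 90
Running sum: 76
+ 110 = 186
+ 94 = 280
+ 55 = 335
+ 90 = 425
Total duration: 425 minutes
That is 7 hours and 5 minutes

425


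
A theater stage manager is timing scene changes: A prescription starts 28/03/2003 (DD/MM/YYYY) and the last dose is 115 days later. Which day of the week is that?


Start: 2003-03-28 (Friday)
Step 1 - find target date: add 115 days
  2003-03-28 + 115 days = 2003-07-21
Step 2 - day of week:
  115 mod 7 = 3
  Friday + 3 days -> Monday
Result: Monday (2003-07-21)

Monday


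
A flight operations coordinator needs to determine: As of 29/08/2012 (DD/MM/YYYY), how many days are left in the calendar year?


Start: August 29, 2012
End: December 31, 2012
Days left in August: 2
September: 30
October: 31
November: 30
December: 31
Sum of remaining months: 122
Total: 2 + 122 = 124

124


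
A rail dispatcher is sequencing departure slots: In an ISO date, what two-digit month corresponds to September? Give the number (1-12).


Calendar month order:
8. August
9. September <--
10. October
September is month number 9

9


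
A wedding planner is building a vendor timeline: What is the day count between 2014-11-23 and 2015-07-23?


Start date: 2014-11-23
End date: 2015-07-23
Nov 2014: +8 days
Dec 2014: +31 days
Jan 2015: +31 days
... (6 more months)
Total: 242 days

242


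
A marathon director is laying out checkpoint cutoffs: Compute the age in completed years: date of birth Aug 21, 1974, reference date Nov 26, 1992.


Birth: 1974-08-21
Reference: 1992-11-26
Year difference: 1992 - 1974 = 18
Has birthday (08-21) occurred by 11-26? Yes
Age in full years: 18

18


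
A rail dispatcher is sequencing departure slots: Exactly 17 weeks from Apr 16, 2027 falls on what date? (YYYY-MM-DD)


Start: 2027-04-16
Weeks to add: 17
Convert to days: 17 x 7 = 119 days
Add 119 days to 2027-04-16
Result: 2027-08-13

2027-08-13


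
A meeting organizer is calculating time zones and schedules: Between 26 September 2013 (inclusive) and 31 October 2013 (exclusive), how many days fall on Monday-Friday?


Start: 2013-09-26 (Thursday)
End (exclusive): 2013-10-31 (Thursday)
Total calendar days: 35
Full weeks: 35 // 7 = 5 -> 25 weekdays
Remaining 0 days starting on Thursday:
Total business days: 25 + 0 = 25

25


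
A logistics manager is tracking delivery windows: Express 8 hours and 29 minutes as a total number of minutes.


Hours: 8
Extra minutes: 29
Minutes per hour: 60
Hours to minutes: 8 x 60 = 480
Total: 480 + 29 = 509

509


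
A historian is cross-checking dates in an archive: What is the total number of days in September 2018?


Month: September
Year: 2018
September is a 30-day month
Total: 30 days

30


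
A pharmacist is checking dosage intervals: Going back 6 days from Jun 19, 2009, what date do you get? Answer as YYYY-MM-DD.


Start: 2009-06-19
Subtracting 6 days
Days already passed in June: 19
Result: 2009-06-13

2009-06-13


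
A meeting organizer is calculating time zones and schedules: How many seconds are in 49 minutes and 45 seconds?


Minutes: 49
Seconds: 45
Convert minutes to seconds: 49 x 60 = 2940
Add remaining seconds: 2940 + 45 = 2985

2985


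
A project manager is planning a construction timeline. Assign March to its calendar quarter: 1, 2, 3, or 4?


Month: March (month 3)
Q1: January-March (months 1-3)
Q2: April-June (months 4-6)
Q3: July-September (months 7-9)
Q4: October-December (months 10-12)
Month 3 falls in Q1

1


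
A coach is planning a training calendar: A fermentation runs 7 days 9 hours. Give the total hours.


Days: 7
Extra hours: 9
Hours per day: 24
Days to hours: 7 x 24 = 168
Total: 168 + 9 = 177

177


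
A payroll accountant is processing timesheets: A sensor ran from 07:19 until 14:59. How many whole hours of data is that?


Start: 07:19
End: 14:59
Hour difference: 14 - 7 = 7 hours
Minute difference: 59 - 19 = 40 minutes
Total minutes: 460
Complete hours: 460 / 60 = 7 (remainder 40)

7


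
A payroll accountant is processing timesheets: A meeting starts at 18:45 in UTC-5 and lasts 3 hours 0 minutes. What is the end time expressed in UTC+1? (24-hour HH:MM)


Start: 18:45 in UTC-5
Step 1 - add duration:
  minutes: 45 + 0 = 45
  hours: 18 + 3 + 0 = 21
  end in UTC-5: 21:45
Step 2 - convert UTC-5 -> UTC+1:
  offset difference: 1 - (-5) = 6 hours
  21 + (6) = 27 -> mod 24 = 3
Result: 03:45 in UTC+1

03:45


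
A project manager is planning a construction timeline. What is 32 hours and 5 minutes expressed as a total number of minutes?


Hours: 32
Minutes: 5
Convert hours to minutes: 32 x 60 = 1920
Add remaining minutes: 1920 + 5 = 1925

1925


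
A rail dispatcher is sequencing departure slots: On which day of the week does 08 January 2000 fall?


Date: 2000-01-08
January 1, 2000 is a Saturday
Day of year: 8
Offset from Jan 1: 7 days
7 mod 7 = 0
Result: Saturday

Saturday


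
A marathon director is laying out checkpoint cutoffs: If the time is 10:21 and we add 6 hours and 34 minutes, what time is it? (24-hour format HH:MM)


Start time: 10:21
Adding: 6 hours 34 minutes
Minutes: 21 + 34 = 55
Hours: 10 + 6 + 0 = 16
Result: 16:55

16:55


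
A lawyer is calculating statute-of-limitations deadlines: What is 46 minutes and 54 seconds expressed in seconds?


Minutes: 46
Extra seconds: 54
Seconds per minute: 60
Minutes to seconds: 46 x 60 = 2760
Total: 2760 + 54 = 2814

2814


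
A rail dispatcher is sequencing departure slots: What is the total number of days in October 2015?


Month: October
Year: 2015
October is a 31-day month
Total: 31 days

31


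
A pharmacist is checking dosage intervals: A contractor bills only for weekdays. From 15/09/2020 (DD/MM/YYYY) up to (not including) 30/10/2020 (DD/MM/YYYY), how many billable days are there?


Start: 2020-09-15 (Tuesday)
End (exclusive): 2020-10-30 (Friday)
Total calendar days: 45
Full weeks: 45 // 7 = 6 -> 30 weekdays
Remaining 3 days starting on Tuesday:
  Tue(w), Wed(w), Thu(w) -> 3 weekdays
Total business days: 30 + 3 = 33

33


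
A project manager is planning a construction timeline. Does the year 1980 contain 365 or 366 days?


Year: 1980
Check leap year rules:
Divisible by 4? Yes
Divisible by 100? No
1980 is a leap year
Days: 366

366


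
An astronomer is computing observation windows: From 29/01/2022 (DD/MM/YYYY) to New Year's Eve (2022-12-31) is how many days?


Start: January 29, 2022
End: December 31, 2022
Days left in January: 2
February: 28
March: 31
April: 30
May: 31
... plus remaining months
Sum of remaining months: 334
Total: 2 + 334 = 336

336


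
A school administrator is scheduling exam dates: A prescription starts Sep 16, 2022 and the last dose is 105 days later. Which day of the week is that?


Start: 2022-09-16 (Friday)
Step 1 - find target date: add 105 days
  2022-09-16 + 105 days = 2022-12-30
Step 2 - day of week:
  105 mod 7 = 0
  Friday + 0 days -> Friday
Result: Friday (2022-12-30)

Friday


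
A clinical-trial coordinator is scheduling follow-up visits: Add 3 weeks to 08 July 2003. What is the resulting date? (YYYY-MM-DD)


Start: 2003-07-08
Weeks to add: 3
Convert to days: 3 x 7 = 21 days
Add 21 days to 2003-07-08
Result: 2003-07-29

2003-07-29


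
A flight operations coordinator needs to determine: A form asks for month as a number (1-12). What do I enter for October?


Calendar month order:
9. September
10. October <--
11. November
October is month number 10

10


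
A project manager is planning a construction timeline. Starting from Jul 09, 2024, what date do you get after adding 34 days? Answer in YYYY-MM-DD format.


Start: 2024-07-09
Adding 34 days
Days remaining in July: 22
After July: 12 days still to add
August 2024 has 31 days, need 12
Result: 2024-08-12

2024-08-12


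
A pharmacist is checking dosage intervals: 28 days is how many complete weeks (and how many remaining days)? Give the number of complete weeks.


Total days: 28
Days per week: 7
Division: 28 / 7 = 4 remainder 0
Complete weeks: 4
Remaining days: 0

4


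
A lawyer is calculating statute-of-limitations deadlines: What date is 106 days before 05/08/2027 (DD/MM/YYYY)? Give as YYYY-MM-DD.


Start: 2027-08-05
Subtracting 106 days
Days already passed in August: 5
After going back through August: 101 more days to subtract
July 2027: 31 days, 70 remaining
June 2027: 30 days, 40 remaining
May 2027: 31 days, 9 remaining
April 2027 has 30 days, need 9
Result: 2027-04-21

2027-04-21


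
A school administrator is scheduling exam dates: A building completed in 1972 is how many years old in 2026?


Birth year: 1972
Current year: 2026
Age = current year - birth year
Age = 2026 - 1972 = 54

54


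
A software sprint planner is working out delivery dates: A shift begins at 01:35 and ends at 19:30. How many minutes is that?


Start time: 01:35 = 95 minutes from midnight
End time: 19:30 = 1170 minutes from midnight
Difference: 1170 - 95 = 1075 minutes
That is 17 hours and 55 minutes

1075


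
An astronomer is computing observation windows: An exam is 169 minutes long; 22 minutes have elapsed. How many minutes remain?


Total budget: 169 minutes
Time used: 22 minutes
Remaining: 169 - 22 = 147 minutes
Percent used: 13.0%
Percent remaining: 87.0%

147


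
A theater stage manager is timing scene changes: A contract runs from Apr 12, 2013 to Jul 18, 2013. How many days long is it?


Start date: 2013-04-12
End date: 2013-07-18
Apr 2013: +19 days
May 2013: +31 days
Jun 2013: +30 days
Jul 2013: +17 days
Total: 97 days

97


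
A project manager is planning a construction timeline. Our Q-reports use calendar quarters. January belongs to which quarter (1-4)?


Month: January (month 1)
Q1: January-March (months 1-3)
Q2: April-June (months 4-6)
Q3: July-September (months 7-9)
Q4: October-December (months 10-12)
Month 1 falls in Q1

1


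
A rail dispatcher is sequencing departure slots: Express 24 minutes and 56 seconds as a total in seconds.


Minutes: 24
Seconds: 56
Convert minutes to seconds: 24 x 60 = 1440
Add remaining seconds: 1440 + 56 = 1496

1496


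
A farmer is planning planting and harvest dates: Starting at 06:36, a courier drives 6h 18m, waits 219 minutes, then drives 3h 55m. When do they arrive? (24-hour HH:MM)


Depart: 06:36
Leg 1: +378 min -> 12:54
Layover: +219 min -> 16:33
Leg 2: +235 min -> 20:28
Total travel: 832 minutes = 13h 52m
Arrival: 20:28

20:28


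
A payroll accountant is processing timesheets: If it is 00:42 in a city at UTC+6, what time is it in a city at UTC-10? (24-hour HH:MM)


Local time: 00:42 at UTC+6 (offset 6h)
Target zone: UTC-10 (offset -10h)
Difference: -10 - (6) = -16 hours
Calculation: 0 + (-16) = -16
Wraparound: (-16) mod 24 = 8
Result: 08:42

08:42


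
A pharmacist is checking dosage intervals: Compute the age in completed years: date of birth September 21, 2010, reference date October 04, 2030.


Birth: 2010-09-21
Reference: 2030-10-04
Year difference: 2030 - 2010 = 20
Has birthday (09-21) occurred by 10-04? Yes
Age in full years: 20

20


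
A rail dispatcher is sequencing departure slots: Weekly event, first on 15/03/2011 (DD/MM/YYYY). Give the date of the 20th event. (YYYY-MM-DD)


First occurrence: 2011-03-15 (occurrence 1)
Each occurrence is 7 days after the previous.
Occurrence 20 is 19 weeks after the first.
19 weeks = 133 days
2011-03-15 + 133 days = 2011-07-26

2011-07-26


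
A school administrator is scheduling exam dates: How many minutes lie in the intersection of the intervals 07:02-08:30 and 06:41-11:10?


Interval A: [422, 510] minutes from midnight
Interval B: [401, 670] minutes from midnight
Overlap start = max(422, 401) = 422
Overlap end = min(510, 670) = 510
Overlap = 510 - 422 = 88 minutes

88


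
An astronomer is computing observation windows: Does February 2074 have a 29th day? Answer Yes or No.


Year: 2074
Divisible by 4? 2074 / 4 = 518.5 -> No
Not divisible by 4, so NOT a leap year

No


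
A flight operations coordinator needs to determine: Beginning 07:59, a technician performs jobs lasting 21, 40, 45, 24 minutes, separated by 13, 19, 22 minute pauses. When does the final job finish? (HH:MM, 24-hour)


Start: 07:59 = 479 min from midnight
  after task 1 (21 min): 08:20
  after break (13 min): 08:33
  after task 2 (40 min): 09:13
  after break (19 min): 09:32
  after task 3 (45 min): 10:17
  after break (22 min): 10:39
  after task 4 (24 min): 11:03
Total elapsed: 184 minutes
End time: 11:03

11:03


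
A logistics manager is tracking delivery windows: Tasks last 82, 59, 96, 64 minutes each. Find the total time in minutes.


Durations: 82, 59, 96, 64
Running sum: 82
+ 59 = 141
+ 96 = 237
+ 64 = 301
Total duration: 301 minutes
That is 5 hours and 1 minutes

301


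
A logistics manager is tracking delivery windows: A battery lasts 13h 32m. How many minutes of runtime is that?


Hours: 13
Extra minutes: 32
Minutes per hour: 60
Hours to minutes: 13 x 60 = 780
Total: 780 + 32 = 812

812


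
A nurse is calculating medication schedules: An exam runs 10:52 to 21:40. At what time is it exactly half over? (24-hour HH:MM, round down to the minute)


Start time: 10:52 = 652 minutes from midnight
End time: 21:40 = 1300 minutes from midnight
Sum: 652 + 1300 = 1952
Midpoint: 1952 / 2 = 976 minutes
Convert: 976 / 60 = 16 hours, 16 minutes
Result: 16:16

16:16


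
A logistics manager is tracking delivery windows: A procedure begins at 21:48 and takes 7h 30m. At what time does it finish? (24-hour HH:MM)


Start time: 21:48
Adding: 7 hours 30 minutes
Minutes: 48 + 30 = 78
Minute overflow: 78 >= 60, so carry 1 hour, minutes = 18
Hours: 21 + 7 + 1 = 29
Hour wraparound: 29 mod 24 = 5
Result: 05:18

05:18


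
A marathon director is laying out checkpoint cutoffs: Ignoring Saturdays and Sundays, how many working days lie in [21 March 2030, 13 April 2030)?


Start: 2030-03-21 (Thursday)
End (exclusive): 2030-04-13 (Saturday)
Total calendar days: 23
Full weeks: 23 // 7 = 3 -> 15 weekdays
Remaining 2 days starting on Thursday:
  Thu(w), Fri(w) -> 2 weekdays
Total business days: 15 + 2 = 17

17


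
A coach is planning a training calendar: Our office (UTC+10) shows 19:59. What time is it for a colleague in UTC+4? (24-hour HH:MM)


Local time: 19:59 at UTC+10 (offset 10h)
Target zone: UTC+4 (offset 4h)
Difference: 4 - (10) = -6 hours
Calculation: 19 + (-6) = 13
Result: 13:59

13:59


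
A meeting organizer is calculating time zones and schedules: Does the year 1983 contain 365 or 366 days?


Year: 1983
Check leap year rules:
Divisible by 4? No
1983 is not a leap year
Days: 365

365


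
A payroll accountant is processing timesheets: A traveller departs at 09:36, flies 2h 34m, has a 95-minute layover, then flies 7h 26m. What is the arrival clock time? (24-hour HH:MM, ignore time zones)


Depart: 09:36
Leg 1: +154 min -> 12:10
Layover: +95 min -> 13:45
Leg 2: +446 min -> 21:11
Total travel: 695 minutes = 11h 35m
Arrival: 21:11

21:11


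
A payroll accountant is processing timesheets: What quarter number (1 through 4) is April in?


Month: April (month 4)
Q1: January-March (months 1-3)
Q2: April-June (months 4-6)
Q3: July-September (months 7-9)
Q4: October-December (months 10-12)
Month 4 falls in Q2

2


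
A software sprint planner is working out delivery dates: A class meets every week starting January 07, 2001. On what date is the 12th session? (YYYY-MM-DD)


First occurrence: 2001-01-07 (occurrence 1)
Each occurrence is 7 days after the previous.
Occurrence 12 is 11 weeks after the first.
11 weeks = 77 days
2001-01-07 + 77 days = 2001-03-25

2001-03-25


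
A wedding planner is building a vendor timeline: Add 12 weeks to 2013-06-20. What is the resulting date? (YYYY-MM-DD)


Start: 2013-06-20
Weeks to add: 12
Convert to days: 12 x 7 = 84 days
Add 84 days to 2013-06-20
Result: 2013-09-12

2013-09-12


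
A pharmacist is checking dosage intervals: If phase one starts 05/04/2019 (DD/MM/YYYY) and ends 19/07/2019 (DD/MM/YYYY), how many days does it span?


Start date: 2019-04-05
End date: 2019-07-19
Apr 2019: +26 days
May 2019: +31 days
Jun 2019: +30 days
Jul 2019: +18 days
Total: 105 days

105


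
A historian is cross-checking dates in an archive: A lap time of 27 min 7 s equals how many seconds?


Minutes: 27
Seconds: 7
Convert minutes to seconds: 27 x 60 = 1620
Add remaining seconds: 1620 + 7 = 1627

1627


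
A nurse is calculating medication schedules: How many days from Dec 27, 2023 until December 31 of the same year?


Start: December 27, 2023
End: December 31, 2023
Days left in December: 4
Total: 4 days

4


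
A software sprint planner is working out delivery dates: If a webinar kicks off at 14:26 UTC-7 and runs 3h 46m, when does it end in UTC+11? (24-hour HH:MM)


Start: 14:26 in UTC-7
Step 1 - add duration:
  minutes: 26 + 46 = 72 (carry 1h)
  hours: 14 + 3 + 1 = 18
  end in UTC-7: 18:12
Step 2 - convert UTC-7 -> UTC+11:
  offset difference: 11 - (-7) = 18 hours
  18 + (18) = 36 -> mod 24 = 12
Result: 12:12 in UTC+11

12:12


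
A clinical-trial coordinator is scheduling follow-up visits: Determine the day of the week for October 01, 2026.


Date: 2026-10-01
January 1, 2026 is a Thursday
Day of year: 274
Offset from Jan 1: 273 days
273 mod 7 = 0
Result: Thursday

Thursday


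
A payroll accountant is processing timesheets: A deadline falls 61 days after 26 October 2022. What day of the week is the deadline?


Start: 2022-10-26 (Wednesday)
Step 1 - find target date: add 61 days
  2022-10-26 + 61 days = 2022-12-26
Step 2 - day of week:
  61 mod 7 = 5
  Wednesday + 5 days -> Monday
Result: Monday (2022-12-26)

Monday


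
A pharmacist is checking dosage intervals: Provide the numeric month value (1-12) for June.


Calendar month order:
5. May
6. June <--
7. July
June is month number 6

6


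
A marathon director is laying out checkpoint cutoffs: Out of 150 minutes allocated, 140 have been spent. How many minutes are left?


Total budget: 150 minutes
Time used: 140 minutes
Remaining: 150 - 140 = 10 minutes
Percent used: 93.3%
Percent remaining: 6.7%

10


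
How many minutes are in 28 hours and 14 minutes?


Hours: 28
Minutes: 14
Convert hours to minutes: 28 x 60 = 1680
Add remaining minutes: 1680 + 14 = 1694

1694


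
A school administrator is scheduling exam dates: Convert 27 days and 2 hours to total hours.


Days: 27
Extra hours: 2
Hours per day: 24
Days to hours: 27 x 24 = 648
Total: 648 + 2 = 650

650
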